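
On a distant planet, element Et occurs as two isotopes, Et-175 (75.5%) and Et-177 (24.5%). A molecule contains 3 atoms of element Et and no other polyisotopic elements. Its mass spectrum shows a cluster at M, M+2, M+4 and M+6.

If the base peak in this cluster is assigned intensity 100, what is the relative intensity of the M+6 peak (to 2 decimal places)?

Term probabilities: M 0.4304, M+2 0.4190, M+4 0.1360, M+6 0.0147. Base peak = M.
P(M) = C(3,0) × 0.755^3 × 0.245^0 = 1 × 0.43036887 × 1.0000 = 0.430369 (base)
P(M+6) = C(3,3) × 0.755^0 × 0.245^3 = 1 × 1.0000 × 0.01470612 = 0.014706
Relative intensity = 0.014706 / 0.430369 × 100 = 3.42

3.42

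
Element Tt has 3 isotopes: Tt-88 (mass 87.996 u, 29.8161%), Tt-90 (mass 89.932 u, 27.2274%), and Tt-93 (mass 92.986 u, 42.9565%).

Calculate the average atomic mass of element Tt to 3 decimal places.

The abundance-weighted mean is 0.298161 × 87.996 + 0.272274 × 89.932 + 0.429565 × 92.986
= 26.2370 + 24.4861 + 39.9435 = 90.6666 u

90.667 u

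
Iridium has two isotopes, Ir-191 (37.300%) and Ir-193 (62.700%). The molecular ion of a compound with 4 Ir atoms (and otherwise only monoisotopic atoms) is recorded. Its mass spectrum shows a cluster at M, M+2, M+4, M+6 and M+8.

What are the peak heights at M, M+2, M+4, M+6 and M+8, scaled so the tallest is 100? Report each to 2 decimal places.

The 4 Ir atoms are independent, so intensities follow the terms of (0.37300 + 0.62700)^4.
P(M) = 0.37300^4 = 0.019357
P(M+2) = 4 × 0.37300^3 × 0.62700^1 = 0.130153
P(M+4) = 6 × 0.37300^2 × 0.62700^2 = 0.328174
P(M+6) = 4 × 0.37300^1 × 0.62700^3 = 0.367766
P(M+8) = 0.62700^4 = 0.154550
The M+6 peak is largest (0.367766); scaling to 100 gives 5.26 : 35.39 : 89.23 : 100.00 : 42.02.

5.26 : 35.39 : 89.23 : 100.00 : 42.02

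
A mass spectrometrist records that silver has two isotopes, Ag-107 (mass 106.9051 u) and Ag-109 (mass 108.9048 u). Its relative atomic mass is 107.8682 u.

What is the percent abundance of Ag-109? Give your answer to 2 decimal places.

Writing the weighted mean with unknown fraction x of Ag-107:
106.9051·x + 108.9048·(1 − x) = 107.8682
(106.9051 − 108.9048)·x = 107.8682 − 108.9048
x = -1.0366 / -1.9997 = 0.51838 → 51.84% Ag-107, 48.16% Ag-109.

48.16%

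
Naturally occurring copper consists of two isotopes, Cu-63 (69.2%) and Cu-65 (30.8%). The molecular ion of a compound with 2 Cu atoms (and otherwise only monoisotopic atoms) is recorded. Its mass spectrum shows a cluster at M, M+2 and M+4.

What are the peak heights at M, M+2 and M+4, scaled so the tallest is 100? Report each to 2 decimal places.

100.00 : 89.02 : 19.81

Each Cu atom is independently Cu-63 (p = 0.692) or Cu-65 (q = 0.308); the cluster is the binomial expansion (p + q)^2.
P(M) = 0.692^2 = 0.478864
P(M+2) = 2 × 0.692^1 × 0.308^1 = 0.426272
P(M+4) = 0.308^2 = 0.094864
The M peak is largest (0.478864); scaling to 100 gives 100.00 : 89.02 : 19.81.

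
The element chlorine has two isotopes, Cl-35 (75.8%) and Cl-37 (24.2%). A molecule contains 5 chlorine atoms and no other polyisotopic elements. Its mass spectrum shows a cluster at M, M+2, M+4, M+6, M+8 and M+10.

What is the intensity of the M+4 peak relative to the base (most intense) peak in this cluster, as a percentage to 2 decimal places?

63.85%

Term probabilities: M 0.2502, M+2 0.3994, M+4 0.2551, M+6 0.0814, M+8 0.0130, M+10 0.0008. Base peak = M+2.
P(M+2) = C(5,1) × 0.758^4 × 0.242^1 = 5 × 0.33012379 × 0.2420 = 0.399450 (base)
P(M+4) = C(5,2) × 0.758^3 × 0.242^2 = 10 × 0.43551951 × 0.058564 = 0.255058
Relative intensity = 0.255058 / 0.399450 × 100 = 63.85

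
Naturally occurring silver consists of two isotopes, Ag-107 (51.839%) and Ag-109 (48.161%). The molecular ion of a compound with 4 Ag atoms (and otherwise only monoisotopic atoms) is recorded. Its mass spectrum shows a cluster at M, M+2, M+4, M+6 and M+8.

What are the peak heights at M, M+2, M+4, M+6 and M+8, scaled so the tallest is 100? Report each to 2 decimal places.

Expanding (0.51839 + 0.48161)^4:
P(M) = 0.51839^4 = 0.072215
P(M+2) = 4 × 0.51839^3 × 0.48161^1 = 0.268365
P(M+4) = 6 × 0.51839^2 × 0.48161^2 = 0.373986
P(M+6) = 4 × 0.51839^1 × 0.48161^3 = 0.231634
P(M+8) = 0.48161^4 = 0.053800
The M+4 peak is largest (0.373986); scaling to 100 gives 19.31 : 71.76 : 100.00 : 61.94 : 14.39.

19.31 : 71.76 : 100.00 : 61.94 : 14.39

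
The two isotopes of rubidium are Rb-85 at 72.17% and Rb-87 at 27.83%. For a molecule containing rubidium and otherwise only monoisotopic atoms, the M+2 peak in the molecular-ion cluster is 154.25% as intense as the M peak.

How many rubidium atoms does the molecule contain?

The M+2/M ratio from n Rb atoms is n · q/p = n · 0.2783/0.7217.
n = 1.5425 × 0.7217/0.2783 = 4.00 ≈ 4

4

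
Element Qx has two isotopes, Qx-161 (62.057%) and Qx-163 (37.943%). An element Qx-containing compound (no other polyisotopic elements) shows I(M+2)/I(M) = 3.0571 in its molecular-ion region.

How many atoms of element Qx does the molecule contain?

5

The M+2/M ratio from n Qx atoms is n · q/p = n · 0.37943/0.62057.
n = 3.0571 × 0.62057/0.37943 = 5.00 ≈ 5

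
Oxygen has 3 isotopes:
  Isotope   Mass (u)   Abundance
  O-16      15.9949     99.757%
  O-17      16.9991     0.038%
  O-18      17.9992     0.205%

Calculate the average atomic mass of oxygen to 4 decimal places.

Ar = Σ fᵢ·mᵢ = 0.99757 × 15.9949 + 0.00038 × 16.9991 + 0.00205 × 17.9992
= 15.95603 + 0.00646 + 0.03690 = 15.99939 u

15.9994 u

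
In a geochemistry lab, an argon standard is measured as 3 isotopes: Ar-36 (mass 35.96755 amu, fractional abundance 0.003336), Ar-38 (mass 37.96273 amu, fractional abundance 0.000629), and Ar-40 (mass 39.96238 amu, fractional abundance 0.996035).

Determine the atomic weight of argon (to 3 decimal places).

Average mass = Σ (abundance × isotope mass) = 0.003336 × 35.96755 + 0.000629 × 37.96273 + 0.996035 × 39.96238
= 0.119988 + 0.023879 + 39.803929 = 39.947796 amu

39.948 amu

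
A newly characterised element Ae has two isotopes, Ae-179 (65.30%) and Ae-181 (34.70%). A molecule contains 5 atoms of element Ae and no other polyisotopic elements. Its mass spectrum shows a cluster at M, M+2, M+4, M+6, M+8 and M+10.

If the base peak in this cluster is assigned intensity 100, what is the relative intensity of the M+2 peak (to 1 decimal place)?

94.1

Term probabilities: M 0.1187, M+2 0.3155, M+4 0.3353, M+6 0.1782, M+8 0.0473, M+10 0.0050. Base peak = M+4.
P(M+4) = C(5,2) × 0.6530^3 × 0.3470^2 = 10 × 0.27844508 × 0.120409 = 0.335273 (base)
P(M+2) = C(5,1) × 0.6530^4 × 0.3470^1 = 5 × 0.18182464 × 0.3470 = 0.315466
Relative intensity = 0.315466 / 0.335273 × 100 = 94.1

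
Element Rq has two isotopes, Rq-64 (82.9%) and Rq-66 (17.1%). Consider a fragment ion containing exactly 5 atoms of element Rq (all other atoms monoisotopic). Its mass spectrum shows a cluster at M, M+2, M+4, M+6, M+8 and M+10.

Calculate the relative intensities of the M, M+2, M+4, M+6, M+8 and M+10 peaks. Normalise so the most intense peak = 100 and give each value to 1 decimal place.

The 5 Rq atoms are independent, so intensities follow the terms of (0.829 + 0.171)^5.
P(M) = 0.829^5 = 0.391537
P(M+2) = 5 × 0.829^4 × 0.171^1 = 0.403817
P(M+4) = 10 × 0.829^3 × 0.171^2 = 0.166593
P(M+6) = 10 × 0.829^2 × 0.171^3 = 0.034364
P(M+8) = 5 × 0.829^1 × 0.171^4 = 0.003544
P(M+10) = 0.171^5 = 0.000146
The M+2 peak is largest (0.403817); scaling to 100 gives 97.0 : 100.0 : 41.3 : 8.5 : 0.9 : 0.0.

97.0 : 100.0 : 41.3 : 8.5 : 0.9 : 0.0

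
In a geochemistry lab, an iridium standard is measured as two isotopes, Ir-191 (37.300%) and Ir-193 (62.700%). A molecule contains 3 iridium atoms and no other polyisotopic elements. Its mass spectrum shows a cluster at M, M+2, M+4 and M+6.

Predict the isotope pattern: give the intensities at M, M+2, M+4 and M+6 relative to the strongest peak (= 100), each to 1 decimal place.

Expanding (0.37300 + 0.62700)^3:
P(M) = 0.37300^3 = 0.051895
P(M+2) = 3 × 0.37300^2 × 0.62700^1 = 0.261702
P(M+4) = 3 × 0.37300^1 × 0.62700^2 = 0.439911
P(M+6) = 0.62700^3 = 0.246492
The M+4 peak is largest (0.439911); scaling to 100 gives 11.8 : 59.5 : 100.0 : 56.0.

11.8 : 59.5 : 100.0 : 56.0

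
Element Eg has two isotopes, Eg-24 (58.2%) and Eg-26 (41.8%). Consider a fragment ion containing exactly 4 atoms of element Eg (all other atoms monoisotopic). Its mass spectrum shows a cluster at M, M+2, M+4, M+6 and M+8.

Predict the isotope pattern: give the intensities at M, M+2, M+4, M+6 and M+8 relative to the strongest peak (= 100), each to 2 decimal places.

Expanding (0.582 + 0.418)^4:
P(M) = 0.582^4 = 0.114734
P(M+2) = 4 × 0.582^3 × 0.418^1 = 0.329614
P(M+4) = 6 × 0.582^2 × 0.418^2 = 0.355099
P(M+6) = 4 × 0.582^1 × 0.418^3 = 0.170025
P(M+8) = 0.418^4 = 0.030528
The M+4 peak is largest (0.355099); scaling to 100 gives 32.31 : 92.82 : 100.00 : 47.88 : 8.60.

32.31 : 92.82 : 100.00 : 47.88 : 8.60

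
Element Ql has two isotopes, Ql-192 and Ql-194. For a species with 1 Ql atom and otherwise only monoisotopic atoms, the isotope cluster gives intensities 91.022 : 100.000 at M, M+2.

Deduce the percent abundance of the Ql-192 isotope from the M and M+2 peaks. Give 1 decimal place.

Write p for the Ql-192 fraction. I(M+2)/I(M) = [C(1,1)·p^0·(1−p)] / p^1 = 1·(1−p)/p = 100.000/91.022 = 1.0986
(1−p)/p = 1.0986/1 = 1.0986  ⇒  p = 1/(1 + 1.0986) = 0.4765
Ql-192: 47.7%, Ql-194: 52.3%.

47.7%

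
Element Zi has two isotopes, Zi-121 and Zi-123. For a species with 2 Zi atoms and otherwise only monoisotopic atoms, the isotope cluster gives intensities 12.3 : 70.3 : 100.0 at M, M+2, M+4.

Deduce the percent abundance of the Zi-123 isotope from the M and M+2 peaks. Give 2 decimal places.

Let p = fractional abundance of Zi-121. I(M+2)/I(M) = [C(2,1)·p^1·(1−p)] / p^2 = 2·(1−p)/p = 70.3/12.3 = 5.7154
(1−p)/p = 5.7154/2 = 2.8577  ⇒  p = 1/(1 + 2.8577) = 0.2592
Zi-121: 25.92%, Zi-123: 74.08%.

74.08%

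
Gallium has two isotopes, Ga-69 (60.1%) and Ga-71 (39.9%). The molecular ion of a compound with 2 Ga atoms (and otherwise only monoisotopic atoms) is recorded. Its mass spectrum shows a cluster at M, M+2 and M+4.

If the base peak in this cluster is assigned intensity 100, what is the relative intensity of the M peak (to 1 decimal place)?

75.3

(0.601 + 0.399)^2 gives M 0.3612, M+2 0.4796, M+4 0.1592; the largest is M+2.
P(M+2) = C(2,1) × 0.601^1 × 0.399^1 = 2 × 0.6010 × 0.3990 = 0.479598 (base)
P(M) = C(2,0) × 0.601^2 × 0.399^0 = 1 × 0.361201 × 1.0000 = 0.361201
Relative intensity = 0.361201 / 0.479598 × 100 = 75.3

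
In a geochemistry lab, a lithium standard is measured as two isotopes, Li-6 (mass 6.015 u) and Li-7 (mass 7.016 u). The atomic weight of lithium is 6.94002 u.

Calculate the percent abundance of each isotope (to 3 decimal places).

Writing the weighted mean with unknown fraction x of Li-6:
6.015·x + 7.016·(1 − x) = 6.94002
(6.015 − 7.016)·x = 6.94002 − 7.016
x = -0.07598 / -1.001 = 0.07590 → 7.590% Li-6, 92.410% Li-7.

Li-6: 7.590%, Li-7: 92.410%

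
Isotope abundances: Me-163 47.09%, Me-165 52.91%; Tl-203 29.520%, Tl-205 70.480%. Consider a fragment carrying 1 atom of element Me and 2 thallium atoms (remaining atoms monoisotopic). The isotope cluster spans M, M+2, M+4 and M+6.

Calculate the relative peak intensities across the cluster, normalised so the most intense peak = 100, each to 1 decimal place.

9.0 : 53.3 : 100.0 : 57.9

Element Me pattern (n=1): 0.4709 : 0.5291
Thallium pattern (n=2): 0.08714304 : 0.41611392 : 0.49674304
Convolve the two distributions (both contribute in 2-u steps):
  M: 0.4709×0.08714304 = 0.041036
  M+2: 0.4709×0.41611392 + 0.5291×0.08714304 = 0.242055
  M+4: 0.4709×0.49674304 + 0.5291×0.41611392 = 0.454082
  M+6: 0.5291×0.49674304 = 0.262827
Scale to base peak (0.454082) = 100: 9.0 : 53.3 : 100.0 : 57.9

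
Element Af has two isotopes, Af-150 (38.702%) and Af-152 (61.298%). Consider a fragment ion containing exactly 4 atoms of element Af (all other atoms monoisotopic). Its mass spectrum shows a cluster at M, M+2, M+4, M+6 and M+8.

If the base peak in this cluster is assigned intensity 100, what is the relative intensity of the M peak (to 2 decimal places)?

Term probabilities: M 0.0224, M+2 0.1421, M+4 0.3377, M+6 0.3566, M+8 0.1412. Base peak = M+6.
P(M+6) = C(4,3) × 0.38702^1 × 0.61298^3 = 4 × 0.38702 × 0.23032385 = 0.356560 (base)
P(M) = C(4,0) × 0.38702^4 × 0.61298^0 = 1 × 0.02243539 × 1.0000 = 0.022435
Relative intensity = 0.022435 / 0.356560 × 100 = 6.29

6.29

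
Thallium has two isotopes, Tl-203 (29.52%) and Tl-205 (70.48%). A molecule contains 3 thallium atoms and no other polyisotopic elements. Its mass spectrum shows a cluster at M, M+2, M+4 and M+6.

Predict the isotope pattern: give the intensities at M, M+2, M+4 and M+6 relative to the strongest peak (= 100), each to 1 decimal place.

5.8 : 41.9 : 100.0 : 79.6

Each Tl atom is independently Tl-203 (p = 0.2952) or Tl-205 (q = 0.7048); the cluster is the binomial expansion (p + q)^3.
P(M) = 0.2952^3 = 0.025725
P(M+2) = 3 × 0.2952^2 × 0.7048^1 = 0.184255
P(M+4) = 3 × 0.2952^1 × 0.7048^2 = 0.439916
P(M+6) = 0.7048^3 = 0.350104
The M+4 peak is largest (0.439916); scaling to 100 gives 5.8 : 41.9 : 100.0 : 79.6.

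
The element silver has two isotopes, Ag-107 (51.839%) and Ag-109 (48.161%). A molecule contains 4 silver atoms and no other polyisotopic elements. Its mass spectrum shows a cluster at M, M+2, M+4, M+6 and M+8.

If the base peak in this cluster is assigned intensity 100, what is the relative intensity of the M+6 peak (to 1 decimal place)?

Term probabilities: M 0.0722, M+2 0.2684, M+4 0.3740, M+6 0.2316, M+8 0.0538. Base peak = M+4.
P(M+4) = C(4,2) × 0.51839^2 × 0.48161^2 = 6 × 0.26872819 × 0.23194819 = 0.373986 (base)
P(M+6) = C(4,3) × 0.51839^1 × 0.48161^3 = 4 × 0.51839 × 0.11170857 = 0.231634
Relative intensity = 0.231634 / 0.373986 × 100 = 61.9

61.9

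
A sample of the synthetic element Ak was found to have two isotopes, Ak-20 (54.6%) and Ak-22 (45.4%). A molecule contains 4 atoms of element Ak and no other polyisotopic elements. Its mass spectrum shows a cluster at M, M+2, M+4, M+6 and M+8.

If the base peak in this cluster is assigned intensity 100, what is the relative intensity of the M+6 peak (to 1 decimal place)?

55.4

Term probabilities: M 0.0889, M+2 0.2956, M+4 0.3687, M+6 0.2044, M+8 0.0425. Base peak = M+4.
P(M+4) = C(4,2) × 0.546^2 × 0.454^2 = 6 × 0.298116 × 0.206116 = 0.368679 (base)
P(M+6) = C(4,3) × 0.546^1 × 0.454^3 = 4 × 0.5460 × 0.09357666 = 0.204371
Relative intensity = 0.204371 / 0.368679 × 100 = 55.4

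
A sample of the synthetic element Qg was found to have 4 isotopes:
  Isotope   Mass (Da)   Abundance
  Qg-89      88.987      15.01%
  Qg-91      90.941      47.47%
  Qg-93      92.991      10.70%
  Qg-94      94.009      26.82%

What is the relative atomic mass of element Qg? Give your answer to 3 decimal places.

Average mass = Σ (abundance × isotope mass) = 0.1501 × 88.987 + 0.4747 × 90.941 + 0.1070 × 92.991 + 0.2682 × 94.009
= 13.3569 + 43.1697 + 9.9500 + 25.2132 = 91.6898 Da

91.690 Da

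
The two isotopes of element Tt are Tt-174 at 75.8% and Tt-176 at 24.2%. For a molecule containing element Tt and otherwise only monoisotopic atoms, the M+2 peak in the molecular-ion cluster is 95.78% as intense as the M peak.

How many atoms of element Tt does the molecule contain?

For n independent Tt atoms, I(M+2)/I(M) = n · (abundance Tt-176) / (abundance Tt-174) = n · 0.242/0.758.
n = 0.9578 × 0.758/0.242 = 3.00 ≈ 3

3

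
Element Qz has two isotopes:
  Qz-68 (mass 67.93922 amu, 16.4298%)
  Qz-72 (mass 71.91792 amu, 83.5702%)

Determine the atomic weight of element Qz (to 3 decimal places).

71.264 amu

Weight each isotope mass by its fractional abundance: 0.164298 × 67.93922 + 0.835702 × 71.91792
= 11.162278 + 60.101950 = 71.264228 amu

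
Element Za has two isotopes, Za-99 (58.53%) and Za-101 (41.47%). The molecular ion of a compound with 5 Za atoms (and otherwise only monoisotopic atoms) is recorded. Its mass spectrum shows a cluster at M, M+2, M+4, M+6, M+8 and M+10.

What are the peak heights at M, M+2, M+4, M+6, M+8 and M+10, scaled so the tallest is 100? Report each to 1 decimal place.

Expanding (0.5853 + 0.4147)^5:
P(M) = 0.5853^5 = 0.068690
P(M+2) = 5 × 0.5853^4 × 0.4147^1 = 0.243343
P(M+4) = 10 × 0.5853^3 × 0.4147^2 = 0.344829
P(M+6) = 10 × 0.5853^2 × 0.4147^3 = 0.244320
P(M+8) = 5 × 0.5853^1 × 0.4147^4 = 0.086554
P(M+10) = 0.4147^5 = 0.012265
The M+4 peak is largest (0.344829); scaling to 100 gives 19.9 : 70.6 : 100.0 : 70.9 : 25.1 : 3.6.

19.9 : 70.6 : 100.0 : 70.9 : 25.1 : 3.6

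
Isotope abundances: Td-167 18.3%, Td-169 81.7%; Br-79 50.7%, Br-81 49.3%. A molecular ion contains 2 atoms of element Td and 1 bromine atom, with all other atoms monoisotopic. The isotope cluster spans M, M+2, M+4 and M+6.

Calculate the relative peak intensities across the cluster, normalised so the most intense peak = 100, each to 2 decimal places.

Element Td pattern (n=2): 0.033489 : 0.299022 : 0.667489
Bromine pattern (n=1): 0.5070 : 0.4930
Convolve the two distributions (both contribute in 2-u steps):
  M: 0.033489×0.5070 = 0.016979
  M+2: 0.033489×0.4930 + 0.299022×0.5070 = 0.168114
  M+4: 0.299022×0.4930 + 0.667489×0.5070 = 0.485835
  M+6: 0.667489×0.4930 = 0.329072
Scale to base peak (0.485835) = 100: 3.49 : 34.60 : 100.00 : 67.73

3.49 : 34.60 : 100.00 : 67.73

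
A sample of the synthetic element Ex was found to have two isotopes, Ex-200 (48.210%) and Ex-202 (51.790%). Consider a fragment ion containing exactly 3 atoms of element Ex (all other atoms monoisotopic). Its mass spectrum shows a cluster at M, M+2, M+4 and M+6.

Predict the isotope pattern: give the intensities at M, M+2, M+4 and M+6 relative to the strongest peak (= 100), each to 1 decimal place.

Each Ex atom is independently Ex-200 (p = 0.48210) or Ex-202 (q = 0.51790); the cluster is the binomial expansion (p + q)^3.
P(M) = 0.48210^3 = 0.112050
P(M+2) = 3 × 0.48210^2 × 0.51790^1 = 0.361112
P(M+4) = 3 × 0.48210^1 × 0.51790^2 = 0.387927
P(M+6) = 0.51790^3 = 0.138911
The M+4 peak is largest (0.387927); scaling to 100 gives 28.9 : 93.1 : 100.0 : 35.8.

28.9 : 93.1 : 100.0 : 35.8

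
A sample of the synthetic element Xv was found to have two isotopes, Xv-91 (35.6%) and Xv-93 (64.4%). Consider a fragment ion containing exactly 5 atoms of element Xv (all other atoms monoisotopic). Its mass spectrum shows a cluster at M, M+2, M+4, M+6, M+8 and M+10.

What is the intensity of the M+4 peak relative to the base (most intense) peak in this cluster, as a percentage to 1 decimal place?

Binomial terms of (0.356 + 0.644)^5: M 0.0057, M+2 0.0517, M+4 0.1871, M+6 0.3385, M+8 0.3062, M+10 0.1108 → M+6 is the base peak.
P(M+6) = C(5,3) × 0.356^2 × 0.644^3 = 10 × 0.126736 × 0.26708998 = 0.338499 (base)
P(M+4) = C(5,2) × 0.356^3 × 0.644^2 = 10 × 0.04511802 × 0.414736 = 0.187121
Relative intensity = 0.187121 / 0.338499 × 100 = 55.3

55.3%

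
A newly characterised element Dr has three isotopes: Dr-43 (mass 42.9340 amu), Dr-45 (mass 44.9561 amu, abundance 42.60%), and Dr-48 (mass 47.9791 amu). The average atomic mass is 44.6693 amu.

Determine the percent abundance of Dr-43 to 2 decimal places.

40.08%

Let x and y be the fractions of Dr-43 and Dr-48. Then x + y = 1 − 0.4260 = 0.5740 and 42.9340x + 47.9791y = 44.6693 − 0.4260×44.9561 = 25.5180014.
Substituting: 42.9340x + 47.9791(0.5740 − x) = 25.5180014
(42.9340 − 47.9791)x = -2.022002  ⇒  x = 0.40079, y = 0.17321
Dr-43: 40.08%, Dr-48: 17.32%.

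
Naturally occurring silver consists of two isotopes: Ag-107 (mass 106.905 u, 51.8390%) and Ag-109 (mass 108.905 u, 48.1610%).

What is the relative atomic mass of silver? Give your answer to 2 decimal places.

Weight each isotope mass by its fractional abundance: 0.518390 × 106.905 + 0.481610 × 108.905
= 55.4185 + 52.4497 = 107.8682 u

107.87 u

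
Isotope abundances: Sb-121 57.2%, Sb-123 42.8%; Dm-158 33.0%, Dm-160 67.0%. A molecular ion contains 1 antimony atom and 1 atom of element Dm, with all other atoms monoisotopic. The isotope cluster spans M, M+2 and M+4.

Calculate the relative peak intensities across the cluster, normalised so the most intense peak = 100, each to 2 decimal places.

35.99 : 100.00 : 54.68

Antimony pattern (n=1): 0.5720 : 0.4280
Element Dm pattern (n=1): 0.3300 : 0.6700
Convolve the two distributions (both contribute in 2-u steps):
  M: 0.5720×0.3300 = 0.188760
  M+2: 0.5720×0.6700 + 0.4280×0.3300 = 0.524480
  M+4: 0.4280×0.6700 = 0.286760
Scale to base peak (0.524480) = 100: 35.99 : 100.00 : 54.68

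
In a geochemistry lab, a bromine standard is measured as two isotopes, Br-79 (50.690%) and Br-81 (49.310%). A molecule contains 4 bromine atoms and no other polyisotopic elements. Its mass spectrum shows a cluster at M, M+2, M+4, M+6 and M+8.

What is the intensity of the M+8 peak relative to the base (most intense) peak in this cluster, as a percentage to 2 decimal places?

Binomial terms of (0.50690 + 0.49310)^4: M 0.0660, M+2 0.2569, M+4 0.3749, M+6 0.2431, M+8 0.0591 → M+4 is the base peak.
P(M+4) = C(4,2) × 0.50690^2 × 0.49310^2 = 6 × 0.25694761 × 0.24314761 = 0.374857 (base)
P(M+8) = C(4,4) × 0.50690^0 × 0.49310^4 = 1 × 1.0000 × 0.05912076 = 0.059121
Relative intensity = 0.059121 / 0.374857 × 100 = 15.77

15.77%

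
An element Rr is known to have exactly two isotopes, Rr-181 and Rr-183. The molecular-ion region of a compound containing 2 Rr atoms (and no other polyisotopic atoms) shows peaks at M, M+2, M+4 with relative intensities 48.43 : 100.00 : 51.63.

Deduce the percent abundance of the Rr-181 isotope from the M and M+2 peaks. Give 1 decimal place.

Write p for the Rr-181 fraction. I(M+2)/I(M) = [C(2,1)·p^1·(1−p)] / p^2 = 2·(1−p)/p = 100.00/48.43 = 2.0648
(1−p)/p = 2.0648/2 = 1.0324  ⇒  p = 1/(1 + 1.0324) = 0.4920
Rr-181: 49.2%, Rr-183: 50.8%.

49.2%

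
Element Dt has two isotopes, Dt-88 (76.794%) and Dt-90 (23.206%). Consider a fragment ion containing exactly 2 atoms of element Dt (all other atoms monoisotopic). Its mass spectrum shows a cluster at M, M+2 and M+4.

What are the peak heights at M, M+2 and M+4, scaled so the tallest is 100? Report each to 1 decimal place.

Each Dt atom is independently Dt-88 (p = 0.76794) or Dt-90 (q = 0.23206); the cluster is the binomial expansion (p + q)^2.
P(M) = 0.76794^2 = 0.589732
P(M+2) = 2 × 0.76794^1 × 0.23206^1 = 0.356416
P(M+4) = 0.23206^2 = 0.053852
The M peak is largest (0.589732); scaling to 100 gives 100.0 : 60.4 : 9.1.

100.0 : 60.4 : 9.1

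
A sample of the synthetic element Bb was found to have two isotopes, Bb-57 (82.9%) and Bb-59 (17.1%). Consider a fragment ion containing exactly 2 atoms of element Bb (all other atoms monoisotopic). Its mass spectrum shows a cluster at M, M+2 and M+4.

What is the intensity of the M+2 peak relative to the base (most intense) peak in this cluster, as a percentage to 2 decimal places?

41.25%

Binomial terms of (0.829 + 0.171)^2: M 0.6872, M+2 0.2835, M+4 0.0292 → M is the base peak.
P(M) = C(2,0) × 0.829^2 × 0.171^0 = 1 × 0.687241 × 1.0000 = 0.687241 (base)
P(M+2) = C(2,1) × 0.829^1 × 0.171^1 = 2 × 0.8290 × 0.1710 = 0.283518
Relative intensity = 0.283518 / 0.687241 × 100 = 41.25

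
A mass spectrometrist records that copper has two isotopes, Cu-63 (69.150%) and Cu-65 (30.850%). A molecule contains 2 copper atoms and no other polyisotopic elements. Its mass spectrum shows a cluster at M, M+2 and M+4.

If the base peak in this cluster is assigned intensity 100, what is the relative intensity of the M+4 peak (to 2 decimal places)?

19.90

(0.69150 + 0.30850)^2 gives M 0.4782, M+2 0.4267, M+4 0.0952; the largest is M.
P(M) = C(2,0) × 0.69150^2 × 0.30850^0 = 1 × 0.47817225 × 1.0000 = 0.478172 (base)
P(M+4) = C(2,2) × 0.69150^0 × 0.30850^2 = 1 × 1.0000 × 0.09517225 = 0.095172
Relative intensity = 0.095172 / 0.478172 × 100 = 19.90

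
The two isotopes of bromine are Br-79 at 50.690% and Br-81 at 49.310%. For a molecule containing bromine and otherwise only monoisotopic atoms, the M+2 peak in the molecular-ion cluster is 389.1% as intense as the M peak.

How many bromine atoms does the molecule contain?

For n independent Br atoms, I(M+2)/I(M) = n · (abundance Br-81) / (abundance Br-79) = n · 0.49310/0.50690.
n = 3.891 × 0.50690/0.49310 = 4.00 ≈ 4

4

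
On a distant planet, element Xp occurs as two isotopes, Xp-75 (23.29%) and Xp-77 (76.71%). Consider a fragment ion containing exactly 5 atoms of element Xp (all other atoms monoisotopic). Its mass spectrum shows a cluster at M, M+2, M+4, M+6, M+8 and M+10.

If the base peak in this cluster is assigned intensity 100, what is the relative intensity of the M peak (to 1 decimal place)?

Term probabilities: M 0.0007, M+2 0.0113, M+4 0.0743, M+6 0.2448, M+8 0.4032, M+10 0.2656. Base peak = M+8.
P(M+8) = C(5,4) × 0.2329^1 × 0.7671^4 = 5 × 0.2329 × 0.34626447 = 0.403225 (base)
P(M) = C(5,0) × 0.2329^5 × 0.7671^0 = 1 × 0.00068525 × 1.0000 = 0.000685
Relative intensity = 0.000685 / 0.403225 × 100 = 0.2

0.2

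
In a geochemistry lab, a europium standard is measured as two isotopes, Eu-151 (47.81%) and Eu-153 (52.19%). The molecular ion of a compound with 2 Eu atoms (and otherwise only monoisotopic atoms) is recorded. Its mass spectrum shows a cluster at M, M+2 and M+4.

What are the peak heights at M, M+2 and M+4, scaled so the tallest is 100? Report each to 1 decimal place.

Expanding (0.4781 + 0.5219)^2:
P(M) = 0.4781^2 = 0.228580
P(M+2) = 2 × 0.4781^1 × 0.5219^1 = 0.499041
P(M+4) = 0.5219^2 = 0.272380
The M+2 peak is largest (0.499041); scaling to 100 gives 45.8 : 100.0 : 54.6.

45.8 : 100.0 : 54.6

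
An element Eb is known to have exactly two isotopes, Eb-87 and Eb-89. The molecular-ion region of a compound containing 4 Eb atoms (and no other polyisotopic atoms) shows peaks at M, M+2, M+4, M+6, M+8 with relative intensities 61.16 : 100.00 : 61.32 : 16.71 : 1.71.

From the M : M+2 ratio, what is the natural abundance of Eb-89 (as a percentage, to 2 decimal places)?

If p is the fraction of Eb that is Eb-87, then I(M+2)/I(M) = [C(4,1)·p^3·(1−p)] / p^4 = 4·(1−p)/p = 100.00/61.16 = 1.6351
(1−p)/p = 1.6351/4 = 0.4088  ⇒  p = 1/(1 + 0.4088) = 0.7098
Eb-87: 70.98%, Eb-89: 29.02%.

29.02%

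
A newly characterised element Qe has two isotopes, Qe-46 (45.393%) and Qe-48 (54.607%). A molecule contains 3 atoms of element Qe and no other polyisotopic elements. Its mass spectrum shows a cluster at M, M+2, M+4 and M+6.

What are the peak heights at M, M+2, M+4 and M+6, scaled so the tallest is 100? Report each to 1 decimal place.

Each Qe atom is independently Qe-46 (p = 0.45393) or Qe-48 (q = 0.54607); the cluster is the binomial expansion (p + q)^3.
P(M) = 0.45393^3 = 0.093533
P(M+2) = 3 × 0.45393^2 × 0.54607^1 = 0.337557
P(M+4) = 3 × 0.45393^1 × 0.54607^2 = 0.406075
P(M+6) = 0.54607^3 = 0.162834
The M+4 peak is largest (0.406075); scaling to 100 gives 23.0 : 83.1 : 100.0 : 40.1.

23.0 : 83.1 : 100.0 : 40.1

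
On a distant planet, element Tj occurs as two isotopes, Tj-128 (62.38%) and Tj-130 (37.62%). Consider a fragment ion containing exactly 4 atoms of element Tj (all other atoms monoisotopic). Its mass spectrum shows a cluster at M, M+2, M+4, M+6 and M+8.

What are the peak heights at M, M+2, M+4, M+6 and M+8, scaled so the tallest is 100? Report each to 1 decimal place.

Each Tj atom is independently Tj-128 (p = 0.6238) or Tj-130 (q = 0.3762); the cluster is the binomial expansion (p + q)^4.
P(M) = 0.6238^4 = 0.151419
P(M+2) = 4 × 0.6238^3 × 0.3762^1 = 0.365271
P(M+4) = 6 × 0.6238^2 × 0.3762^2 = 0.330430
P(M+6) = 4 × 0.6238^1 × 0.3762^3 = 0.132850
P(M+8) = 0.3762^4 = 0.020030
The M+2 peak is largest (0.365271); scaling to 100 gives 41.5 : 100.0 : 90.5 : 36.4 : 5.5.

41.5 : 100.0 : 90.5 : 36.4 : 5.5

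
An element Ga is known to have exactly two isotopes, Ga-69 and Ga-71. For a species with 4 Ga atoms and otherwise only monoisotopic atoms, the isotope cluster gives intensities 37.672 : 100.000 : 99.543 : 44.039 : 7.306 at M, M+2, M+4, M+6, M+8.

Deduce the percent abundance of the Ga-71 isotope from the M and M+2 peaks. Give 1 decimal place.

Write p for the Ga-69 fraction. I(M+2)/I(M) = [C(4,1)·p^3·(1−p)] / p^4 = 4·(1−p)/p = 100.000/37.672 = 2.6545
(1−p)/p = 2.6545/4 = 0.6636  ⇒  p = 1/(1 + 0.6636) = 0.6011
Ga-69: 60.1%, Ga-71: 39.9%.

39.9%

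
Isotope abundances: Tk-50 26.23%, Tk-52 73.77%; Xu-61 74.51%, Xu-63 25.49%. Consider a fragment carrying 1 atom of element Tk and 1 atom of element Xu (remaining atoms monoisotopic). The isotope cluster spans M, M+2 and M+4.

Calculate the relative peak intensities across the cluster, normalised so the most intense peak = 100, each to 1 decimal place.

31.7 : 100.0 : 30.5

Element Tk pattern (n=1): 0.2623 : 0.7377
Element Xu pattern (n=1): 0.7451 : 0.2549
Convolve the two distributions (both contribute in 2-u steps):
  M: 0.2623×0.7451 = 0.195440
  M+2: 0.2623×0.2549 + 0.7377×0.7451 = 0.616521
  M+4: 0.7377×0.2549 = 0.188040
Scale to base peak (0.616521) = 100: 31.7 : 100.0 : 30.5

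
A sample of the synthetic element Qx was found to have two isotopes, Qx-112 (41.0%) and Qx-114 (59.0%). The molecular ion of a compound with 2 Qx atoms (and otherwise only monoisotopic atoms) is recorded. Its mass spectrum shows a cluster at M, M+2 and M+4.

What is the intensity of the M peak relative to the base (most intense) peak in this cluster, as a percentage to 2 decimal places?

34.75%

Term probabilities: M 0.1681, M+2 0.4838, M+4 0.3481. Base peak = M+2.
P(M+2) = C(2,1) × 0.410^1 × 0.590^1 = 2 × 0.4100 × 0.5900 = 0.483800 (base)
P(M) = C(2,0) × 0.410^2 × 0.590^0 = 1 × 0.1681 × 1.0000 = 0.168100
Relative intensity = 0.168100 / 0.483800 × 100 = 34.75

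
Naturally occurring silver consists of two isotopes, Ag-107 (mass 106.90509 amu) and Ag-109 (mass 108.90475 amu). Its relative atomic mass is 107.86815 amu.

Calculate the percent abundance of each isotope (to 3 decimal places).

With x = fraction of Ag-107 (so Ag-109 is 1 − x):
106.90509·x + 108.90475·(1 − x) = 107.86815
(106.90509 − 108.90475)·x = 107.86815 − 108.90475
x = -1.03660 / -1.99966 = 0.51839 → 51.839% Ag-107, 48.161% Ag-109.

Ag-107: 51.839%, Ag-109: 48.161%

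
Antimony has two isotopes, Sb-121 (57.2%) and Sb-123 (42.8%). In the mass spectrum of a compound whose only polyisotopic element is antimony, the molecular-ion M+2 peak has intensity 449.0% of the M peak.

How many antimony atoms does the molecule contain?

6

The M+2/M ratio from n Sb atoms is n · q/p = n · 0.428/0.572.
n = 4.490 × 0.572/0.428 = 6.00 ≈ 6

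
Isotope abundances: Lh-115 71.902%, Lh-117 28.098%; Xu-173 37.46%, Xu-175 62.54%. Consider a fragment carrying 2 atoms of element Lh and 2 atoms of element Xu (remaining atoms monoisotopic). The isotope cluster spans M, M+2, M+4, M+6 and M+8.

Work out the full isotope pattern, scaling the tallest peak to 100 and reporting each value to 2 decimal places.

18.02 : 74.25 : 100.00 : 48.44 : 7.67

Element Lh pattern (n=2): 0.51698976 : 0.40406048 : 0.07894976
Element Xu pattern (n=2): 0.14032516 : 0.46854968 : 0.39112516
Convolve the two distributions (both contribute in 2-u steps):
  M: 0.51698976×0.14032516 = 0.072547
  M+2: 0.51698976×0.46854968 + 0.40406048×0.14032516 = 0.298935
  M+4: 0.51698976×0.39112516 + 0.40406048×0.46854968 + 0.07894976×0.14032516 = 0.402609
  M+6: 0.40406048×0.39112516 + 0.07894976×0.46854968 = 0.195030
  M+8: 0.07894976×0.39112516 = 0.030879
Scale to base peak (0.402609) = 100: 18.02 : 74.25 : 100.00 : 48.44 : 7.67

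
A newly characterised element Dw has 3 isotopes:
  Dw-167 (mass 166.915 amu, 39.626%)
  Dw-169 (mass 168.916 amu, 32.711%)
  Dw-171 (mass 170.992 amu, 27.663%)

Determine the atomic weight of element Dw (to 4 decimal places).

Average mass = Σ (abundance × isotope mass) = 0.39626 × 166.915 + 0.32711 × 168.916 + 0.27663 × 170.992
= 66.14174 + 55.25411 + 47.30152 = 168.69737 amu

168.6974 amu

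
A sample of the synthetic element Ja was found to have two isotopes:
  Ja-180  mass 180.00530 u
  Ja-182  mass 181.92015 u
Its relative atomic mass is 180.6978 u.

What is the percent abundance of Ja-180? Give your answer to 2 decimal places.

63.84%

With x = fraction of Ja-180 (so Ja-182 is 1 − x):
180.00530·x + 181.92015·(1 − x) = 180.6978
(180.00530 − 181.92015)·x = 180.6978 − 181.92015
x = -1.22235 / -1.91485 = 0.63835 → 63.84% Ja-180, 36.16% Ja-182.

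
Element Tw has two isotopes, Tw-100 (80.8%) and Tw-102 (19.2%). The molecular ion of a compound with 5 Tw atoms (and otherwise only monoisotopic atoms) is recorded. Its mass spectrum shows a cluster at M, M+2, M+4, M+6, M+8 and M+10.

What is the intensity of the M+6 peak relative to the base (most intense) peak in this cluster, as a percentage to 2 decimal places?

11.29%

Term probabilities: M 0.3444, M+2 0.4092, M+4 0.1945, M+6 0.0462, M+8 0.0055, M+10 0.0003. Base peak = M+2.
P(M+2) = C(5,1) × 0.808^4 × 0.192^1 = 5 × 0.4262314 × 0.1920 = 0.409182 (base)
P(M+6) = C(5,3) × 0.808^2 × 0.192^3 = 10 × 0.652864 × 0.00707789 = 0.046209
Relative intensity = 0.046209 / 0.409182 × 100 = 11.29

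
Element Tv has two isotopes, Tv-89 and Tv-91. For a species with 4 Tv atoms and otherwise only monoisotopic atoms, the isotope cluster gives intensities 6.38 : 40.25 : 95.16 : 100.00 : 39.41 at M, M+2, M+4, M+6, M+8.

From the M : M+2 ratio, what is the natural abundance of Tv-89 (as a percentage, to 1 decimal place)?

38.8%

If p is the fraction of Tv that is Tv-89, then I(M+2)/I(M) = [C(4,1)·p^3·(1−p)] / p^4 = 4·(1−p)/p = 40.25/6.38 = 6.3088
(1−p)/p = 6.3088/4 = 1.5772  ⇒  p = 1/(1 + 1.5772) = 0.3880
Tv-89: 38.8%, Tv-91: 61.2%.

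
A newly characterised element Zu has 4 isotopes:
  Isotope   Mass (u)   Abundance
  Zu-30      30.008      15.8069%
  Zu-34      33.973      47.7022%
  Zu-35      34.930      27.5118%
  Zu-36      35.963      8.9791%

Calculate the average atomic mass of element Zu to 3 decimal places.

33.788 u

Weight each isotope mass by its fractional abundance: 0.158069 × 30.008 + 0.477022 × 33.973 + 0.275118 × 34.930 + 0.089791 × 35.963
= 4.7433 + 16.2059 + 9.6099 + 3.2292 = 33.7883 u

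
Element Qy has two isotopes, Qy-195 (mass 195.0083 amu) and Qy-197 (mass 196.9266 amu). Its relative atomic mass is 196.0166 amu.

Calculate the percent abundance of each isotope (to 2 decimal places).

Qy-195: 47.44%, Qy-197: 52.56%

With x = fraction of Qy-195 (so Qy-197 is 1 − x):
195.0083·x + 196.9266·(1 − x) = 196.0166
(195.0083 − 196.9266)·x = 196.0166 − 196.9266
x = -0.9100 / -1.9183 = 0.47438 → 47.44% Qy-195, 52.56% Qy-197.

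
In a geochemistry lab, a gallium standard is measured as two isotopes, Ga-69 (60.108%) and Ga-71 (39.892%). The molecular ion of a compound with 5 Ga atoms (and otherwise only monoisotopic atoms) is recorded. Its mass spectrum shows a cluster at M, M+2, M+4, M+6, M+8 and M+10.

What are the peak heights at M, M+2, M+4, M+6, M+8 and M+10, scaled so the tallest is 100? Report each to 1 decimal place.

22.7 : 75.3 : 100.0 : 66.4 : 22.0 : 2.9

The 5 Ga atoms are independent, so intensities follow the terms of (0.60108 + 0.39892)^5.
P(M) = 0.60108^5 = 0.078462
P(M+2) = 5 × 0.60108^4 × 0.39892^1 = 0.260366
P(M+4) = 10 × 0.60108^3 × 0.39892^2 = 0.345596
P(M+6) = 10 × 0.60108^2 × 0.39892^3 = 0.229362
P(M+8) = 5 × 0.60108^1 × 0.39892^4 = 0.076111
P(M+10) = 0.39892^5 = 0.010103
The M+4 peak is largest (0.345596); scaling to 100 gives 22.7 : 75.3 : 100.0 : 66.4 : 22.0 : 2.9.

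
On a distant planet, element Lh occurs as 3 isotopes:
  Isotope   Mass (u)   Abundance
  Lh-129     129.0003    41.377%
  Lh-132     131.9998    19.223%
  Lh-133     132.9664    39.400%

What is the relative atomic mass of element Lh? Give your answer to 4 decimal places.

131.1395 u

Average mass = Σ (abundance × isotope mass) = 0.41377 × 129.0003 + 0.19223 × 131.9998 + 0.39400 × 132.9664
= 53.37645 + 25.37432 + 52.38876 = 131.13953 u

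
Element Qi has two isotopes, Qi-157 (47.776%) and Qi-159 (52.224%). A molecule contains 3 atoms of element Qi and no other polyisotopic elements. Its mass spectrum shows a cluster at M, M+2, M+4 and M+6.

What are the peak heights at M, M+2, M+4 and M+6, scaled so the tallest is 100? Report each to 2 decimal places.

27.90 : 91.48 : 100.00 : 36.44

The 3 Qi atoms are independent, so intensities follow the terms of (0.47776 + 0.52224)^3.
P(M) = 0.47776^3 = 0.109051
P(M+2) = 3 × 0.47776^2 × 0.52224^1 = 0.357611
P(M+4) = 3 × 0.47776^1 × 0.52224^2 = 0.390905
P(M+6) = 0.52224^3 = 0.142433
The M+4 peak is largest (0.390905); scaling to 100 gives 27.90 : 91.48 : 100.00 : 36.44.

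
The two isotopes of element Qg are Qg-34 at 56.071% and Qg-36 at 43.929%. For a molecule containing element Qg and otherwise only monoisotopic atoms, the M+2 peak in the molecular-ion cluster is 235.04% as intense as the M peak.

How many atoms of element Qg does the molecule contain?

The M+2/M ratio from n Qg atoms is n · q/p = n · 0.43929/0.56071.
n = 2.3504 × 0.56071/0.43929 = 3.00 ≈ 3

3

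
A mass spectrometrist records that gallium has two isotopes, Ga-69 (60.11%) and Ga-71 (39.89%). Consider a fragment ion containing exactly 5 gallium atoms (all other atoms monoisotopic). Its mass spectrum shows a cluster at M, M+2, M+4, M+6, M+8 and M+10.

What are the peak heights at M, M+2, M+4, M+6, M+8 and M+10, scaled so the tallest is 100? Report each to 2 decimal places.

22.71 : 75.34 : 100.00 : 66.36 : 22.02 : 2.92

Each Ga atom is independently Ga-69 (p = 0.6011) or Ga-71 (q = 0.3989); the cluster is the binomial expansion (p + q)^5.
P(M) = 0.6011^5 = 0.078475
P(M+2) = 5 × 0.6011^4 × 0.3989^1 = 0.260388
P(M+4) = 10 × 0.6011^3 × 0.3989^2 = 0.345596
P(M+6) = 10 × 0.6011^2 × 0.3989^3 = 0.229343
P(M+8) = 5 × 0.6011^1 × 0.3989^4 = 0.076098
P(M+10) = 0.3989^5 = 0.010100
The M+4 peak is largest (0.345596); scaling to 100 gives 22.71 : 75.34 : 100.00 : 66.36 : 22.02 : 2.92.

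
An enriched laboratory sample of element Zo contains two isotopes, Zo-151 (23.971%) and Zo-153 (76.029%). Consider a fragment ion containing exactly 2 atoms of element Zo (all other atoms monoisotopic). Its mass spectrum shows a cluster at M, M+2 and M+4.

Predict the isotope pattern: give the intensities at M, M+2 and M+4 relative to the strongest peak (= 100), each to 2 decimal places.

9.94 : 63.06 : 100.00

Each Zo atom is independently Zo-151 (p = 0.23971) or Zo-153 (q = 0.76029); the cluster is the binomial expansion (p + q)^2.
P(M) = 0.23971^2 = 0.057461
P(M+2) = 2 × 0.23971^1 × 0.76029^1 = 0.364498
P(M+4) = 0.76029^2 = 0.578041
The M+4 peak is largest (0.578041); scaling to 100 gives 9.94 : 63.06 : 100.00.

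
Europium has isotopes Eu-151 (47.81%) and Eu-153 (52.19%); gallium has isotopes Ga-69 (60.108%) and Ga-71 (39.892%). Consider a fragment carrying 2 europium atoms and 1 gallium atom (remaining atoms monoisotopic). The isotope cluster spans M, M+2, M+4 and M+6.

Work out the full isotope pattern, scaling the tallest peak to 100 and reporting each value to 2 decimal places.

Europium pattern (n=2): 0.22857961 : 0.49904078 : 0.27237961
Gallium pattern (n=1): 0.60108 : 0.39892
Convolve the two distributions (both contribute in 2-u steps):
  M: 0.22857961×0.60108 = 0.137395
  M+2: 0.22857961×0.39892 + 0.49904078×0.60108 = 0.391148
  M+4: 0.49904078×0.39892 + 0.27237961×0.60108 = 0.362799
  M+6: 0.27237961×0.39892 = 0.108658
Scale to base peak (0.391148) = 100: 35.13 : 100.00 : 92.75 : 27.78

35.13 : 100.00 : 92.75 : 27.78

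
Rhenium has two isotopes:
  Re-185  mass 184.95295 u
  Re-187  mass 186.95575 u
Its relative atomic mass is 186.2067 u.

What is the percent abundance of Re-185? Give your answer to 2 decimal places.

37.40%

With x = fraction of Re-185 (so Re-187 is 1 − x):
184.95295·x + 186.95575·(1 − x) = 186.2067
(184.95295 − 186.95575)·x = 186.2067 − 186.95575
x = -0.74905 / -2.00280 = 0.37400 → 37.40% Re-185, 62.60% Re-187.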